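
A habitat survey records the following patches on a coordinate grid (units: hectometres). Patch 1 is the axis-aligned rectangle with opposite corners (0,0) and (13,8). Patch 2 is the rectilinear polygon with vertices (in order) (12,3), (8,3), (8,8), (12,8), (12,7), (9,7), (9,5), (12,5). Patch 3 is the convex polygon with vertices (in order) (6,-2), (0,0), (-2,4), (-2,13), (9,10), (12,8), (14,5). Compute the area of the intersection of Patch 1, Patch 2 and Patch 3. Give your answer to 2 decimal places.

13.96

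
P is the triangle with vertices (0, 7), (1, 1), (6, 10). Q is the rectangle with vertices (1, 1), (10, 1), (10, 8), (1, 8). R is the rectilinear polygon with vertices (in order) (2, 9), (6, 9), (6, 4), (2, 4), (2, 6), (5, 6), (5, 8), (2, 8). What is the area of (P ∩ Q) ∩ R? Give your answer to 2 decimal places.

2.44

|P ∩ Q| = 13.3611.
|(P ∩ Q) ∩ R| = 2.44.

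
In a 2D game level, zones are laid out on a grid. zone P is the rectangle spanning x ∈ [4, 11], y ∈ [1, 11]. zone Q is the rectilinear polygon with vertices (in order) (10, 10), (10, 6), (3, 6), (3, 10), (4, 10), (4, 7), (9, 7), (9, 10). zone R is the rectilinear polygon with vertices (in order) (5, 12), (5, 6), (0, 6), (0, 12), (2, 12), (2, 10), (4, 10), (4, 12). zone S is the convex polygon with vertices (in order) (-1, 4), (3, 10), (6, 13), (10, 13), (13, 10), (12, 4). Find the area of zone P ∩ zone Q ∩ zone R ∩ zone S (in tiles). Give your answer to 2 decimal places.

1.00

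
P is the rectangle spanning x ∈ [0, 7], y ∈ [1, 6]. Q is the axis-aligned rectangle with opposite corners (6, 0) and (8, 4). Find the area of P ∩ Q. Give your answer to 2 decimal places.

|P∩Q|: x∈[6,7], y∈[1,4] → 1·3 = 3.

3.00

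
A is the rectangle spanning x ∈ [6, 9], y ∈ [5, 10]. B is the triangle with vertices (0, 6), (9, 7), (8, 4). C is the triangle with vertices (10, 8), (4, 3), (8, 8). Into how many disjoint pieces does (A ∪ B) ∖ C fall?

2

(A ∪ B) ∖ C splits into 2 disjoint pieces (area 4.4295, area 14.6667).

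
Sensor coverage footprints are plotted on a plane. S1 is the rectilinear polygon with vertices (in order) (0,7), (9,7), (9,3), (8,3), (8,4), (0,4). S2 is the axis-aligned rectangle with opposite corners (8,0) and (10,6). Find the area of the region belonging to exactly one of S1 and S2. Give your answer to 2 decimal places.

|S1| = 28, |S2| = 12, |S1∩S2| = 3.
|S1 △ S2| = |S1| + |S2| − 2·|S1∩S2| = 28 + 12 − 6 = 34.00.

34.00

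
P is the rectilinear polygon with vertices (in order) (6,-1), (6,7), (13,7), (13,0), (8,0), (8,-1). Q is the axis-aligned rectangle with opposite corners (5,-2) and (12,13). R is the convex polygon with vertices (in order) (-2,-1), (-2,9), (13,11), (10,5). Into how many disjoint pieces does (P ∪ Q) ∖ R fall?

(P ∪ Q) ∖ R splits into 2 disjoint pieces (area 53.75, area 18.2).

2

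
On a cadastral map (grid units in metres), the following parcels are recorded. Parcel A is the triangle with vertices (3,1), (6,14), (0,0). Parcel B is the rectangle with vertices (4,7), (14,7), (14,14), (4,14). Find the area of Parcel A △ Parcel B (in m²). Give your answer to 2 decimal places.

80.64

|Parcel A| = 18, |Parcel B| = 70, |Parcel A∩Parcel B| = 3.6795.
|Parcel A △ Parcel B| = |Parcel A| + |Parcel B| − 2·|Parcel A∩Parcel B| = 18 + 70 − 7.359 = 80.64.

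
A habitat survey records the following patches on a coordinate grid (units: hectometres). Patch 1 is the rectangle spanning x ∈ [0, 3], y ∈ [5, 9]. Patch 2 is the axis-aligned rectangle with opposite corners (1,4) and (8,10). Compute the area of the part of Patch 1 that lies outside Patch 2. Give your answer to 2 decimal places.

4.00

|Patch 1∩Patch 2|: x∈[1,3], y∈[5,9] → 2·4 = 8.
|Patch 1| = 12.
|Patch 1 ∖ Patch 2| = |Patch 1| − |Patch 1∩Patch 2| = 12 − 8 = 4.00.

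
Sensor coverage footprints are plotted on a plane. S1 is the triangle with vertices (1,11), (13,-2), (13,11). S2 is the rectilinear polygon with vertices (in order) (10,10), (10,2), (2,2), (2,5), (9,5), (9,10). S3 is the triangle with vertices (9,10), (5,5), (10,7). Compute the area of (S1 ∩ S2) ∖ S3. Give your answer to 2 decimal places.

9.53

|S1 ∩ S2| = 11.2308.
|(S1 ∩ S2) ∩ S3| = 1.7.
|(S1 ∩ S2) ∖ S3| = 11.2308 − 1.7 = 9.53.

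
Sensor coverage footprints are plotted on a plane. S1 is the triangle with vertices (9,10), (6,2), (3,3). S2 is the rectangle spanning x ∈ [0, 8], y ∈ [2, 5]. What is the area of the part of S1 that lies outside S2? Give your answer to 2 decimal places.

|S1| = 13.5, |S1∩S2| = 7.4732.
|S1 ∖ S2| = |S1| − |S1∩S2| = 13.5 − 7.4732 = 6.03.

6.03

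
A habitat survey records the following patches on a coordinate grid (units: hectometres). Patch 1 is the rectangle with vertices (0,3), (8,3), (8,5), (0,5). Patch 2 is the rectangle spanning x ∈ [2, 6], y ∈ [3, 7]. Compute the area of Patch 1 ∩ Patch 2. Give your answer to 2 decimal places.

8.00

|Patch 1∩Patch 2|: x∈[2,6], y∈[3,5] → 4·2 = 8.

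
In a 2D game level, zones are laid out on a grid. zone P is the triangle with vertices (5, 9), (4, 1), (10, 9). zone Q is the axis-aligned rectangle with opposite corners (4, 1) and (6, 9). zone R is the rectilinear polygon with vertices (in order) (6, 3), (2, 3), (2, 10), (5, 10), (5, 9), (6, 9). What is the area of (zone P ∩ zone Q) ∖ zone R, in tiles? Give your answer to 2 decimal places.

|zone P ∩ zone Q| = 9.3333.
|(zone P ∩ zone Q) ∩ zone R| = 8.0833.
|(zone P ∩ zone Q) ∖ zone R| = 9.3333 − 8.0833 = 1.25.

1.25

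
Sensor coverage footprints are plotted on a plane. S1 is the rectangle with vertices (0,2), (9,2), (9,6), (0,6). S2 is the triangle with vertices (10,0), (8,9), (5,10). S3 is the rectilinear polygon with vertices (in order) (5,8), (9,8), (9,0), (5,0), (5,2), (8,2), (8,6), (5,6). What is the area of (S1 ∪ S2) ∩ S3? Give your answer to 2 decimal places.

|S1 ∪ S2| = 44.75.
|(S1 ∪ S2) ∩ S3| = 7.89.

7.89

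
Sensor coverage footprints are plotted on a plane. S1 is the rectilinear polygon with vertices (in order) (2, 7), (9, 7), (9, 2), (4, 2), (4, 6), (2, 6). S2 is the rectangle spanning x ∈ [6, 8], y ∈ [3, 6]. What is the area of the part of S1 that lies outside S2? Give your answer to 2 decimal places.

|S1| = 27, |S1∩S2| = 6.
|S1 ∖ S2| = |S1| − |S1∩S2| = 27 − 6 = 21.00.

21.00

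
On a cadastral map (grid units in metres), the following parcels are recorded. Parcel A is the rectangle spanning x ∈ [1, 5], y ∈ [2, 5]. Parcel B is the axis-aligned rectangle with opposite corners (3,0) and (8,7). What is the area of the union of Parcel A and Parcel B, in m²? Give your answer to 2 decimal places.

41.00

By inclusion–exclusion:
Individual areas: |Parcel A| = 12, |Parcel B| = 35.
|Parcel A∩Parcel B|: x∈[3,5], y∈[2,5] → 2·3 = 6.
|Parcel A ∪ Parcel B| = 47 − 6 = 41.00.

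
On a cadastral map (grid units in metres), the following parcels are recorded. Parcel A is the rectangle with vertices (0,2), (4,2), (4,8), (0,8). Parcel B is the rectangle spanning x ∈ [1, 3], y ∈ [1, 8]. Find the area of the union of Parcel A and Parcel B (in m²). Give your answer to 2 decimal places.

26.00

By inclusion–exclusion:
Individual areas: |Parcel A| = 24, |Parcel B| = 14.
|Parcel A∩Parcel B|: x∈[1,3], y∈[2,8] → 2·6 = 12.
|Parcel A ∪ Parcel B| = 38 − 12 = 26.00.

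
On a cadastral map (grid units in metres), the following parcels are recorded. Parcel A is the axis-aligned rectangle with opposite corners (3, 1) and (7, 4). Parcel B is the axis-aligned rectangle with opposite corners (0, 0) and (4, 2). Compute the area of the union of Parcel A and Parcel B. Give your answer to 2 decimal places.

By inclusion–exclusion:
Individual areas: |Parcel A| = 12, |Parcel B| = 8.
|Parcel A∩Parcel B|: x∈[3,4], y∈[1,2] → 1·1 = 1.
|Parcel A ∪ Parcel B| = 20 − 1 = 19.00.

19.00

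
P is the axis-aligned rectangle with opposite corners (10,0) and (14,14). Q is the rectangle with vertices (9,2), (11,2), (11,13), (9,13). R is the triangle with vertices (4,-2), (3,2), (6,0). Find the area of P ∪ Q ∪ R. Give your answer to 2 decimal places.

By inclusion–exclusion:
Individual areas: |P| = 56, |Q| = 22, |R| = 5.
|P∩Q|: x∈[10,11], y∈[2,13] → 1·11 = 11.
|P∩R| = 0.
|Q∩R| = 0.
|P∩Q∩R| = 0.
|P ∪ Q ∪ R| = 83 − 11 + 0 = 72.00.

72.00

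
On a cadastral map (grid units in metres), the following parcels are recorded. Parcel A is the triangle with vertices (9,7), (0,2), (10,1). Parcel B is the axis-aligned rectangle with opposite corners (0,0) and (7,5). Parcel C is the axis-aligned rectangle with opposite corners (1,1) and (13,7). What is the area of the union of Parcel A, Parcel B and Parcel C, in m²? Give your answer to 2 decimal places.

83.00

By inclusion–exclusion:
Individual areas: |Parcel A| = 29.5, |Parcel B| = 35, |Parcel C| = 72.
|Parcel A∩Parcel B| = 15.35.
|Parcel A∩Parcel C| = 29.1722.
|Parcel B∩Parcel C|: x∈[1,7], y∈[1,5] → 6·4 = 24.
|Parcel A∩Parcel B∩Parcel C| = 15.0222.
|Parcel A ∪ Parcel B ∪ Parcel C| = 136.5 − 68.5222 + 15.0222 = 83.00.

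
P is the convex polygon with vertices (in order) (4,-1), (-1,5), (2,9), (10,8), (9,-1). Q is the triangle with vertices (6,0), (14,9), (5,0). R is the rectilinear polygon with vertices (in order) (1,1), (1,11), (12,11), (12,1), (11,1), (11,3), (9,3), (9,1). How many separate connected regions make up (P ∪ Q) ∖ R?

(P ∪ Q) ∖ R splits into 3 disjoint pieces (area 5.0667, area 0.25, area 12.5556).

3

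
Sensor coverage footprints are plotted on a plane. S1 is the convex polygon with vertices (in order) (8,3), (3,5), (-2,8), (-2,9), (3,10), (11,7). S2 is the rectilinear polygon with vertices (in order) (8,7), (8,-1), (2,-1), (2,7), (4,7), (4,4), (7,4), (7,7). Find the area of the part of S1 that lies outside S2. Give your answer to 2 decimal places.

39.85

|S1| = 48, |S1∩S2| = 8.15.
|S1 ∖ S2| = |S1| − |S1∩S2| = 48 − 8.15 = 39.85.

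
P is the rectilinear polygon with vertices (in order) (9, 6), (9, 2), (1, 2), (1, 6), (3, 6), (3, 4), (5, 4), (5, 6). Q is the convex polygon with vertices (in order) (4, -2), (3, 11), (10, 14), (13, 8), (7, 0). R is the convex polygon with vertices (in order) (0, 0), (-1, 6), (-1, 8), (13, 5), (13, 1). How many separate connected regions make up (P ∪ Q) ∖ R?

(P ∪ Q) ∖ R splits into 2 disjoint pieces (area 4.5882, area 56.2962).

2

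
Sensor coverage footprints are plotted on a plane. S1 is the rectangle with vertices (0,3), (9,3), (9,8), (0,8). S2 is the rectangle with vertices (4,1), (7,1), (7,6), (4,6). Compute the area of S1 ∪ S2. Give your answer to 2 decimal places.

51.00

By inclusion–exclusion:
Individual areas: |S1| = 45, |S2| = 15.
|S1∩S2|: x∈[4,7], y∈[3,6] → 3·3 = 9.
|S1 ∪ S2| = 60 − 9 = 51.00.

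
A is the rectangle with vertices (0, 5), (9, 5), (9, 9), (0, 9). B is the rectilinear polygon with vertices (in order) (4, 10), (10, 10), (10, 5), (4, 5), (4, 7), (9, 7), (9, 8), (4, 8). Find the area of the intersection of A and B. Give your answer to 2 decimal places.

15.00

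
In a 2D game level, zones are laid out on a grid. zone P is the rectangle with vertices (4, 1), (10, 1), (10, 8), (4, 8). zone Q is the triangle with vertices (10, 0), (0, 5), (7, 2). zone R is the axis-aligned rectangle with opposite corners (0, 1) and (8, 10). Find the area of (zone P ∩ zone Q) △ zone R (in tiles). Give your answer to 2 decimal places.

|zone P ∩ zone Q| = 1.6786.
|(zone P ∩ zone Q) ∩ zone R| = 1.5952.
|(zone P ∩ zone Q) △ zone R| = 1.6786 + 72 − 3.1905 = 70.49.

70.49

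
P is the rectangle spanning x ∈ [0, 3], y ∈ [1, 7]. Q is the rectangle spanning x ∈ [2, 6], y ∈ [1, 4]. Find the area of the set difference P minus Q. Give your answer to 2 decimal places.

15.00

|P∩Q|: x∈[2,3], y∈[1,4] → 1·3 = 3.
|P| = 18.
|P ∖ Q| = |P| − |P∩Q| = 18 − 3 = 15.00.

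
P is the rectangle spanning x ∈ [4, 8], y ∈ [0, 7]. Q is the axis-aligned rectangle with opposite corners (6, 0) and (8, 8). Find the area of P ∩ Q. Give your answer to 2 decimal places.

|P∩Q|: x∈[6,8], y∈[0,7] → 2·7 = 14.

14.00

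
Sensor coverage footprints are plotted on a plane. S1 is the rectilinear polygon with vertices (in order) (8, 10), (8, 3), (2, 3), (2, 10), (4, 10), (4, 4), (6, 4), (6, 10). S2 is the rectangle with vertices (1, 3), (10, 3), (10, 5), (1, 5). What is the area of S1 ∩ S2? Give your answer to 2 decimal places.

The intersection is the polygon with vertices (8,3), (2,3), (2,5), (4,5), (4,4), (6,4), (6,5), (8,5).
By the shoelace formula its area is 10.00.

10.00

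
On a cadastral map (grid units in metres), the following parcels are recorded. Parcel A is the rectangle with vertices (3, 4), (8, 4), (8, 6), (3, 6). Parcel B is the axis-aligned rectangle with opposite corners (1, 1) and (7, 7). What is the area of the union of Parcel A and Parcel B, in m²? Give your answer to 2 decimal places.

38.00

By inclusion–exclusion:
Individual areas: |Parcel A| = 10, |Parcel B| = 36.
|Parcel A∩Parcel B|: x∈[3,7], y∈[4,6] → 4·2 = 8.
|Parcel A ∪ Parcel B| = 46 − 8 = 38.00.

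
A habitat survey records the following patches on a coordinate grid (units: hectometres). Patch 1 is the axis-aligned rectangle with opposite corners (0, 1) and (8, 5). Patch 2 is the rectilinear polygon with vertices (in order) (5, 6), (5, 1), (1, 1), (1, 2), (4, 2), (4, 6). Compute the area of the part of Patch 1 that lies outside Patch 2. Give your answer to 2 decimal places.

|Patch 1| = 32, |Patch 1∩Patch 2| = 7.
|Patch 1 ∖ Patch 2| = |Patch 1| − |Patch 1∩Patch 2| = 32 − 7 = 25.00.

25.00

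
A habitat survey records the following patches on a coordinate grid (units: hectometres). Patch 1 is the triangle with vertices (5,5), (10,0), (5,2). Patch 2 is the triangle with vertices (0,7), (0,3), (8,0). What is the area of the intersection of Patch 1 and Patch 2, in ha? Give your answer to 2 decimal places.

0.41

The intersection is the polygon with vertices (5,2), (5,2.625), (6.316,1.474).
By the shoelace formula its area is 0.41.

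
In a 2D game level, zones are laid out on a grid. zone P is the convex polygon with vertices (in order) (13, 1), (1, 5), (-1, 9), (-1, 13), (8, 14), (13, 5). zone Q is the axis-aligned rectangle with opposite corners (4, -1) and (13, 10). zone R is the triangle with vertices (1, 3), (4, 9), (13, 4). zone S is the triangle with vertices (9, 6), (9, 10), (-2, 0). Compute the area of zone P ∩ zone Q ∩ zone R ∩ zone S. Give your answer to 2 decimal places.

10.28

The intersection is the polygon with vertices (9,6.222), (9,6), (4.828,3.724), (4,4), (4,5.455), (6.421,7.655).
By the shoelace formula its area is 10.28.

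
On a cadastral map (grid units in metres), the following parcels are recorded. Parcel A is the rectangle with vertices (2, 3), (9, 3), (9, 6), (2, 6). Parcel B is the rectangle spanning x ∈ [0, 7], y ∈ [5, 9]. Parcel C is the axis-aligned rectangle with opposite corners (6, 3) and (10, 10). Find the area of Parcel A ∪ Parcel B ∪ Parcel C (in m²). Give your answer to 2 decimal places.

60.00

By inclusion–exclusion:
Individual areas: |Parcel A| = 21, |Parcel B| = 28, |Parcel C| = 28.
|Parcel A∩Parcel B|: x∈[2,7], y∈[5,6] → 5·1 = 5.
|Parcel A∩Parcel C|: x∈[6,9], y∈[3,6] → 3·3 = 9.
|Parcel B∩Parcel C|: x∈[6,7], y∈[5,9] → 1·4 = 4.
|Parcel A∩Parcel B∩Parcel C| = 1.
|Parcel A ∪ Parcel B ∪ Parcel C| = 77 − 18 + 1 = 60.00.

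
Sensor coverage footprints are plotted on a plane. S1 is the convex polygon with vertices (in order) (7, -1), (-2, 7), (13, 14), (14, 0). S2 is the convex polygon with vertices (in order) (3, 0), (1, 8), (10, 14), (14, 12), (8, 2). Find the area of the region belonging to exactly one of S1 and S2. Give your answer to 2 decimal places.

|S1| = 141, |S2| = 96, |S1∩S2| = 85.7655.
|S1 △ S2| = |S1| + |S2| − 2·|S1∩S2| = 141 + 96 − 171.531 = 65.47.

65.47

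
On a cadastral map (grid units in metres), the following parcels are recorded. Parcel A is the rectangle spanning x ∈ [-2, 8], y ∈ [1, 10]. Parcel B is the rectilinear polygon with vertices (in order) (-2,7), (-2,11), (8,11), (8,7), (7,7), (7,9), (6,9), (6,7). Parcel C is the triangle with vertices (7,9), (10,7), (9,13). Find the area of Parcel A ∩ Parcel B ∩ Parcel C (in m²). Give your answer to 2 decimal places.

1.08

The intersection is the polygon with vertices (8,10), (8,8.333), (7,9), (7.5,10).
By the shoelace formula its area is 1.08.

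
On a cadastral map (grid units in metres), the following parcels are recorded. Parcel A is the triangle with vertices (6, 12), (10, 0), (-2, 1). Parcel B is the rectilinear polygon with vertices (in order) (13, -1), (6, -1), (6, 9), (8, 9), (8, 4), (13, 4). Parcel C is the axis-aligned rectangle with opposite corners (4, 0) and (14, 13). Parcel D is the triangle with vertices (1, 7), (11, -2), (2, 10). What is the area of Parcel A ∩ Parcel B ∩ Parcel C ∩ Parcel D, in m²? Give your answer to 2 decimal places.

The intersection is the polygon with vertices (8.653,0.112), (6,2.5), (6,4.667), (9.467,0.044).
By the shoelace formula its area is 4.64.

4.64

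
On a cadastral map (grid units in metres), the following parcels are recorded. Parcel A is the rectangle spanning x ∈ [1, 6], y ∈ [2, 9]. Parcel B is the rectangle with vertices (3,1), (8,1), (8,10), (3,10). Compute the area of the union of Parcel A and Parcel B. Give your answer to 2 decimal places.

59.00

By inclusion–exclusion:
Individual areas: |Parcel A| = 35, |Parcel B| = 45.
|Parcel A∩Parcel B|: x∈[3,6], y∈[2,9] → 3·7 = 21.
|Parcel A ∪ Parcel B| = 80 − 21 = 59.00.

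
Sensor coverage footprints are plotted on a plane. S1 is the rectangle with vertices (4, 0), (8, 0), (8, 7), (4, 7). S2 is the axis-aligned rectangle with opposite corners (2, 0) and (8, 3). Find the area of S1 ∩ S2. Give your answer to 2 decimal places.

12.00

|S1∩S2|: x∈[4,8], y∈[0,3] → 4·3 = 12.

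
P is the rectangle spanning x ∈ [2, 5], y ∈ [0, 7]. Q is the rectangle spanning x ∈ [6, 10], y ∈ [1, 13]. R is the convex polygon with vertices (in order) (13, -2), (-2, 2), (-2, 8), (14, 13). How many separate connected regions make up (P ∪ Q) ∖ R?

2

(P ∪ Q) ∖ R splits into 2 disjoint pieces (area 1.6, area 7.5).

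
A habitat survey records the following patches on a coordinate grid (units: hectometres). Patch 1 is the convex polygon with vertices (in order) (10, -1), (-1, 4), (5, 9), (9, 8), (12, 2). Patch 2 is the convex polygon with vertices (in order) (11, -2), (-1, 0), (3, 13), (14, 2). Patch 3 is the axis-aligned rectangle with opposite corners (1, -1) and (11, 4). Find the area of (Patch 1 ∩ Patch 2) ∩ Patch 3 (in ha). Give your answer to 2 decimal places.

30.84

The region (Patch 1 ∩ Patch 2) ∩ Patch 3 is the polygon with vertices (10,-1), (1,3.091), (1,4), (11,4), (11,0.5).
By the shoelace formula its area is 30.84.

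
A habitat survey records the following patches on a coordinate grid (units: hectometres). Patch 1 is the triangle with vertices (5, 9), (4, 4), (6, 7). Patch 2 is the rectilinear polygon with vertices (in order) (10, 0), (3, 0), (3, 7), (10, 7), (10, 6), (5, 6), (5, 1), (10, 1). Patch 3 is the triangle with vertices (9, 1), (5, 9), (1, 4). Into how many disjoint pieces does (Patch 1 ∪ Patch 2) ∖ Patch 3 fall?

(Patch 1 ∪ Patch 2) ∖ Patch 3 splits into 3 disjoint pieces (area 3.75, area 10.75, area 0.1).

3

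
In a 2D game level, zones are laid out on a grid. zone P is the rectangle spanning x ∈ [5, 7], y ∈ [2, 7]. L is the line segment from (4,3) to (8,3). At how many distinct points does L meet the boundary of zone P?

2

The segment meets the boundary at (7,3), (5,3).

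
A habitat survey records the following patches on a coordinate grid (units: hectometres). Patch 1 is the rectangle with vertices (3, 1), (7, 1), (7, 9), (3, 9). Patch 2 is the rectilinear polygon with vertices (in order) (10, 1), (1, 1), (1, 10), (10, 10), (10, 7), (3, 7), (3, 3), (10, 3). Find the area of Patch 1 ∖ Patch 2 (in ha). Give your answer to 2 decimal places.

16.00

|Patch 1| = 32, |Patch 1∩Patch 2| = 16.
|Patch 1 ∖ Patch 2| = |Patch 1| − |Patch 1∩Patch 2| = 32 − 16 = 16.00.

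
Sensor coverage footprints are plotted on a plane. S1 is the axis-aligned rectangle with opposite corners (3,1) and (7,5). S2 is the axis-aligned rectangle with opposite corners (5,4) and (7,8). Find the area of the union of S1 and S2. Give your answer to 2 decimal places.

By inclusion–exclusion:
Individual areas: |S1| = 16, |S2| = 8.
|S1∩S2|: x∈[5,7], y∈[4,5] → 2·1 = 2.
|S1 ∪ S2| = 24 − 2 = 22.00.

22.00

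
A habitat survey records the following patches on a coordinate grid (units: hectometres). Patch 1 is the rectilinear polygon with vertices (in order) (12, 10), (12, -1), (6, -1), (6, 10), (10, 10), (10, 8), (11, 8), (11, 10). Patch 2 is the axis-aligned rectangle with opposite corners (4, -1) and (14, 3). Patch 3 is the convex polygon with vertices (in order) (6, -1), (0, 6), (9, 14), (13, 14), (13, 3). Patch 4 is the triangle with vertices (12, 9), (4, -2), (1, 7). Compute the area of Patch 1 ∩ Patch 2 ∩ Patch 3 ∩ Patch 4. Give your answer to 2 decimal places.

The intersection is the polygon with vertices (7.636,3), (6,0.75), (6,3).
By the shoelace formula its area is 1.84.

1.84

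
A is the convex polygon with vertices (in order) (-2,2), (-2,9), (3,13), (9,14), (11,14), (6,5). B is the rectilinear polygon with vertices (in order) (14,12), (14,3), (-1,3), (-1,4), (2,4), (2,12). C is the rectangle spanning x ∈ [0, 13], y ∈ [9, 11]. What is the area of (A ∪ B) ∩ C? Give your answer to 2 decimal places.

The region (A ∪ B) ∩ C is the polygon with vertices (0.5,11), (13,11), (13,9), (0,9), (0,10.6).
By the shoelace formula its area is 25.90.

25.90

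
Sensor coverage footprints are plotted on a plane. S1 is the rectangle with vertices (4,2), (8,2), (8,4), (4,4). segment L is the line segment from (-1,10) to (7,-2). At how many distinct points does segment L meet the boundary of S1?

2

The segment meets the boundary at (4.333,2), (4,2.5).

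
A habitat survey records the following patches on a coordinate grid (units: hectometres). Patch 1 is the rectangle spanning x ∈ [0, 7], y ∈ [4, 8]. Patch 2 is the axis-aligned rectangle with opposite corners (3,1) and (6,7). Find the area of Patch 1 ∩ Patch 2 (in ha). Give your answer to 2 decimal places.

9.00

|Patch 1∩Patch 2|: x∈[3,6], y∈[4,7] → 3·3 = 9.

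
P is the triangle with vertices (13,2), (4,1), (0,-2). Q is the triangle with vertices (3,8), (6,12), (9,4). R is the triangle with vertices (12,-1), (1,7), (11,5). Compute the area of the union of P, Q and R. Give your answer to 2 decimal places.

By inclusion–exclusion:
Individual areas: |P| = 11.5, |Q| = 18, |R| = 29.
|P∩Q| = 0.
|P∩R| = 1.3672.
|Q∩R| = 1.7027.
|P∩Q∩R| = 0.
|P ∪ Q ∪ R| = 58.5 − 3.0699 + 0 = 55.43.

55.43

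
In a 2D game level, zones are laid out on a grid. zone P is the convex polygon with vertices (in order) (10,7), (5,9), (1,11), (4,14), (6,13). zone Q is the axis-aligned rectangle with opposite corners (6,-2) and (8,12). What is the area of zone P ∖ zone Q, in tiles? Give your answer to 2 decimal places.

18.23

|zone P| = 24.5, |zone P∩zone Q| = 6.2667.
|zone P ∖ zone Q| = |zone P| − |zone P∩zone Q| = 24.5 − 6.2667 = 18.23.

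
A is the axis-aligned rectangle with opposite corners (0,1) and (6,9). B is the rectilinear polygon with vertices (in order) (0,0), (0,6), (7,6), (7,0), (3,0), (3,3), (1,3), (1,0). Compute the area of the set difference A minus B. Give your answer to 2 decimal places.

|A| = 48, |A∩B| = 26.
|A ∖ B| = |A| − |A∩B| = 48 − 26 = 22.00.

22.00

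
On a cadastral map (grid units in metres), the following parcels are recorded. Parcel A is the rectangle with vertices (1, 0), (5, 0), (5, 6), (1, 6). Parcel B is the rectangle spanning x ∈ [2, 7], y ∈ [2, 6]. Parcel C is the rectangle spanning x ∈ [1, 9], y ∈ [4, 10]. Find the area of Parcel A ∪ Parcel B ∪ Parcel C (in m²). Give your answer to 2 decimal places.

By inclusion–exclusion:
Individual areas: |Parcel A| = 24, |Parcel B| = 20, |Parcel C| = 48.
|Parcel A∩Parcel B|: x∈[2,5], y∈[2,6] → 3·4 = 12.
|Parcel A∩Parcel C|: x∈[1,5], y∈[4,6] → 4·2 = 8.
|Parcel B∩Parcel C|: x∈[2,7], y∈[4,6] → 5·2 = 10.
|Parcel A∩Parcel B∩Parcel C| = 6.
|Parcel A ∪ Parcel B ∪ Parcel C| = 92 − 30 + 6 = 68.00.

68.00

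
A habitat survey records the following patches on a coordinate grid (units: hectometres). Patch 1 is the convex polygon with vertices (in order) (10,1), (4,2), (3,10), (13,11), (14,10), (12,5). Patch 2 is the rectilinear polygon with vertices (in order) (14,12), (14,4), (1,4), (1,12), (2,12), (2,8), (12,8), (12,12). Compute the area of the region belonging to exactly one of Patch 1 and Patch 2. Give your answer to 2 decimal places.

|Patch 1| = 79.5, |Patch 2| = 64, |Patch 1∩Patch 2| = 40.2.
|Patch 1 △ Patch 2| = |Patch 1| + |Patch 2| − 2·|Patch 1∩Patch 2| = 79.5 + 64 − 80.4 = 63.10.

63.10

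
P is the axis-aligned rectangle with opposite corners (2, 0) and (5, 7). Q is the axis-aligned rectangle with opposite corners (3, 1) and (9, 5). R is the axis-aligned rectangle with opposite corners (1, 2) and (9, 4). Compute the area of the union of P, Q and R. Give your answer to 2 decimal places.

39.00

By inclusion–exclusion:
Individual areas: |P| = 21, |Q| = 24, |R| = 16.
|P∩Q|: x∈[3,5], y∈[1,5] → 2·4 = 8.
|P∩R|: x∈[2,5], y∈[2,4] → 3·2 = 6.
|Q∩R|: x∈[3,9], y∈[2,4] → 6·2 = 12.
|P∩Q∩R| = 4.
|P ∪ Q ∪ R| = 61 − 26 + 4 = 39.00.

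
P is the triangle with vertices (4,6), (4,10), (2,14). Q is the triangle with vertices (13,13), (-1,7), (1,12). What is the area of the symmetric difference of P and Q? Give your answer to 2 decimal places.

|P| = 4, |Q| = 29, |P∩Q| = 2.453.
|P △ Q| = |P| + |Q| − 2·|P∩Q| = 4 + 29 − 4.9059 = 28.09.

28.09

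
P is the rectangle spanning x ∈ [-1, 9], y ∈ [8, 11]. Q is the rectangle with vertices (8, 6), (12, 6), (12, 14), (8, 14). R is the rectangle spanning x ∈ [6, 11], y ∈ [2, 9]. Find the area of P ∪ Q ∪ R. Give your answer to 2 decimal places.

83.00

By inclusion–exclusion:
Individual areas: |P| = 30, |Q| = 32, |R| = 35.
|P∩Q|: x∈[8,9], y∈[8,11] → 1·3 = 3.
|P∩R|: x∈[6,9], y∈[8,9] → 3·1 = 3.
|Q∩R|: x∈[8,11], y∈[6,9] → 3·3 = 9.
|P∩Q∩R| = 1.
|P ∪ Q ∪ R| = 97 − 15 + 1 = 83.00.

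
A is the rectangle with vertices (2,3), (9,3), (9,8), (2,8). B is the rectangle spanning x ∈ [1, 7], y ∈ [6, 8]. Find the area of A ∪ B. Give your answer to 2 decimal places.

37.00

By inclusion–exclusion:
Individual areas: |A| = 35, |B| = 12.
|A∩B|: x∈[2,7], y∈[6,8] → 5·2 = 10.
|A ∪ B| = 47 − 10 = 37.00.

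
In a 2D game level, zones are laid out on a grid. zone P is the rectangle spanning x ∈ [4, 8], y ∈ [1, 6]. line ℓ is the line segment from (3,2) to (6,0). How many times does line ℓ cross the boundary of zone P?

2

The segment meets the boundary at (4.5,1), (4,1.333).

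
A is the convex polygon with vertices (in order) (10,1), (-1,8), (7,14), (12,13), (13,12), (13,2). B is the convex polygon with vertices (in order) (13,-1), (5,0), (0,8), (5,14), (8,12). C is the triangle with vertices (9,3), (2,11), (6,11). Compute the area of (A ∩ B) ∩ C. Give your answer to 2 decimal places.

15.77

The region (A ∩ B) ∩ C is the polygon with vertices (3,11), (6,11), (9,3), (2.396,10.547).
By the shoelace formula its area is 15.77.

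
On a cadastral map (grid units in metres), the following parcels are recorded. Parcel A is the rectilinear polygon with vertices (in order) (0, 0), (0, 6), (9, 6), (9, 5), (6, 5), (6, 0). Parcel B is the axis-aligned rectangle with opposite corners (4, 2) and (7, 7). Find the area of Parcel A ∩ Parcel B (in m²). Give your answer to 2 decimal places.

The intersection is the polygon with vertices (7,6), (7,5), (6,5), (6,2), (4,2), (4,6).
By the shoelace formula its area is 9.00.

9.00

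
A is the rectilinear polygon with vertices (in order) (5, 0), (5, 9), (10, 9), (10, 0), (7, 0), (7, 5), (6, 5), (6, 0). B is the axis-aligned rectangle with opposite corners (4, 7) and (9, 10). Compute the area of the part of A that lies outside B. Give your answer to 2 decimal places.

|A| = 40, |A∩B| = 8.
|A ∖ B| = |A| − |A∩B| = 40 − 8 = 32.00.

32.00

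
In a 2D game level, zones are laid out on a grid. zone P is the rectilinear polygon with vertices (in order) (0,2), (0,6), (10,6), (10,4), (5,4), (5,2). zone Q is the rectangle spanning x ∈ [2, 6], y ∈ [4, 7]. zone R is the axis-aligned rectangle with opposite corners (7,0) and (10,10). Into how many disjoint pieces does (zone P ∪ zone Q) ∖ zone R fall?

(zone P ∪ zone Q) ∖ zone R is a single connected region.

1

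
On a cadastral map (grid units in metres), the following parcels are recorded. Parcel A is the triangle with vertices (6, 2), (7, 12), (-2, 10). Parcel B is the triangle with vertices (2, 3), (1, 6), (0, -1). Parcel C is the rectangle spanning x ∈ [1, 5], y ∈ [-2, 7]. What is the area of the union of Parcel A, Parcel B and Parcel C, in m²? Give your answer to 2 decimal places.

74.50

By inclusion–exclusion:
Individual areas: |Parcel A| = 44, |Parcel B| = 5, |Parcel C| = 36.
|Parcel A∩Parcel B| = 0.
|Parcel A∩Parcel C| = 8.
|Parcel B∩Parcel C| = 2.5.
|Parcel A∩Parcel B∩Parcel C| = 0.
|Parcel A ∪ Parcel B ∪ Parcel C| = 85 − 10.5 + 0 = 74.50.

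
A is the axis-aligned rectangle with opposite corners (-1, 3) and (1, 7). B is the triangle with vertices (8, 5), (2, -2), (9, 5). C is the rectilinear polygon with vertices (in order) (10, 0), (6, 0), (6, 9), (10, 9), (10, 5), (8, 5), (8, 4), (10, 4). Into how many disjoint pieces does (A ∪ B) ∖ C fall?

(A ∪ B) ∖ C splits into 3 disjoint pieces (area 8, area 1.3333, area 0.5).

3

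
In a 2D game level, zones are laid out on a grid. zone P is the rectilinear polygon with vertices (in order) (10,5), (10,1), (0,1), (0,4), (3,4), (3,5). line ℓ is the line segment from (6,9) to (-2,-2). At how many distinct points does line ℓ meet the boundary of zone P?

The segment meets the boundary at (2.364,4), (3,4.875), (0.182,1), (3.091,5).

4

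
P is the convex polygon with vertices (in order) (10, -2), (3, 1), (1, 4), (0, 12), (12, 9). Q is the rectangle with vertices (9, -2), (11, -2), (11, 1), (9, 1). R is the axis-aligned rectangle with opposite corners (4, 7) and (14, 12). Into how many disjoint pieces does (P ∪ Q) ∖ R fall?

1

(P ∪ Q) ∖ R is a single connected region.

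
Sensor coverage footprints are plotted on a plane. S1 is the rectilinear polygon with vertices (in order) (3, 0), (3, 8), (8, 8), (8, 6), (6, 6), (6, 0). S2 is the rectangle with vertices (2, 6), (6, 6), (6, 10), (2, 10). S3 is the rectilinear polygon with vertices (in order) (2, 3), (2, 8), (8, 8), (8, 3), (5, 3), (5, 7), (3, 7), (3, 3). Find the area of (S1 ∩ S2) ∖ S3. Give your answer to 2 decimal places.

2.00

|S1 ∩ S2| = 6.
|(S1 ∩ S2) ∩ S3| = 4.
|(S1 ∩ S2) ∖ S3| = 6 − 4 = 2.00.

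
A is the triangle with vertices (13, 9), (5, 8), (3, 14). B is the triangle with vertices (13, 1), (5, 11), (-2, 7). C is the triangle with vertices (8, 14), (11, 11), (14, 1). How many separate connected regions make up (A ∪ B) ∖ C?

2

(A ∪ B) ∖ C splits into 2 disjoint pieces (area 68.6832, area 0.6945).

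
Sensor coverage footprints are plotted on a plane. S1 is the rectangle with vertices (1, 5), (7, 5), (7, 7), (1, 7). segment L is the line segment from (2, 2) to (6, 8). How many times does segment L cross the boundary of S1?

2

The segment meets the boundary at (5.333,7), (4,5).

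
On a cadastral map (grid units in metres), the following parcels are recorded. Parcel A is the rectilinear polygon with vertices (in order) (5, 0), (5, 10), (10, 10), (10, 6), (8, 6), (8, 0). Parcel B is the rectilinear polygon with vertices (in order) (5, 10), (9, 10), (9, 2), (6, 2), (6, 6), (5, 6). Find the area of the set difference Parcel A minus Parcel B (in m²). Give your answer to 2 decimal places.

|Parcel A| = 38, |Parcel A∩Parcel B| = 24.
|Parcel A ∖ Parcel B| = |Parcel A| − |Parcel A∩Parcel B| = 38 − 24 = 14.00.

14.00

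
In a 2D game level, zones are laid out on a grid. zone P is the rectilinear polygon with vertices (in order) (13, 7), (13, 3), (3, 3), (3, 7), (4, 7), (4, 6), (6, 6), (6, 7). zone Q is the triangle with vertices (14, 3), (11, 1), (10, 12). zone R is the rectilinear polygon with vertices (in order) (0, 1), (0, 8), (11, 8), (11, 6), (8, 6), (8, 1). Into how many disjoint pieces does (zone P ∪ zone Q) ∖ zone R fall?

1

(zone P ∪ zone Q) ∖ zone R is a single connected region.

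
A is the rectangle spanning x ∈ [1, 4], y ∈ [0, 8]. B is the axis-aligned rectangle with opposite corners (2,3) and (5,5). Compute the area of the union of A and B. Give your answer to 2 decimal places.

By inclusion–exclusion:
Individual areas: |A| = 24, |B| = 6.
|A∩B|: x∈[2,4], y∈[3,5] → 2·2 = 4.
|A ∪ B| = 30 − 4 = 26.00.

26.00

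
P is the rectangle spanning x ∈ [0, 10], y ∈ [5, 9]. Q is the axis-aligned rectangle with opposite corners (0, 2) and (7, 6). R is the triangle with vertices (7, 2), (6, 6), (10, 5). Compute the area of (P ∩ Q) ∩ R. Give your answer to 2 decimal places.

0.75

The region (P ∩ Q) ∩ R is the polygon with vertices (7,5), (6.25,5), (6,6), (7,5.75).
By the shoelace formula its area is 0.75.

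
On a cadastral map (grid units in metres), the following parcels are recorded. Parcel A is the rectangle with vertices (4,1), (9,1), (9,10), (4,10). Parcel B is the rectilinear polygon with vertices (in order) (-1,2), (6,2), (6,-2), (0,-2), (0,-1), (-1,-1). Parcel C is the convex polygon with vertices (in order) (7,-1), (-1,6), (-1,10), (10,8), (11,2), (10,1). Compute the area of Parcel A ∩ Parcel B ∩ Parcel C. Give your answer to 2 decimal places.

1.78

The intersection is the polygon with vertices (4,2), (6,2), (6,1), (4.714,1), (4,1.625).
By the shoelace formula its area is 1.78.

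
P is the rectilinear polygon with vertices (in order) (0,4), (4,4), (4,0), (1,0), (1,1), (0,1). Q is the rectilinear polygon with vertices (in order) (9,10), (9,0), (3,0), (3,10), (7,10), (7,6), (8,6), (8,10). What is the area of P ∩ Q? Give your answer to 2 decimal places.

The intersection is the polygon with vertices (4,4), (4,0), (3,0), (3,4).
By the shoelace formula its area is 4.00.

4.00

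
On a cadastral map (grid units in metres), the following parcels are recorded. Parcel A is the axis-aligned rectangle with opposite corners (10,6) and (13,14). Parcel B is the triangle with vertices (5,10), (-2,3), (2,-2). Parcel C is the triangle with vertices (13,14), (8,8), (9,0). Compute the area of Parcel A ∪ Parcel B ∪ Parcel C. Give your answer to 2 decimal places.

69.04

By inclusion–exclusion:
Individual areas: |Parcel A| = 24, |Parcel B| = 31.5, |Parcel C| = 23.
|Parcel A∩Parcel B| = 0.
|Parcel A∩Parcel C| = 9.4571.
|Parcel B∩Parcel C| = 0.
|Parcel A∩Parcel B∩Parcel C| = 0.
|Parcel A ∪ Parcel B ∪ Parcel C| = 78.5 − 9.4571 + 0 = 69.04.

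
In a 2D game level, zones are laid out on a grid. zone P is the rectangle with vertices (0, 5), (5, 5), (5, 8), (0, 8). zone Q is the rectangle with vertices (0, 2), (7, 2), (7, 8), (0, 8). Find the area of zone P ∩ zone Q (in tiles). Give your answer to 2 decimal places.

15.00

|zone P∩zone Q|: x∈[0,5], y∈[5,8] → 5·3 = 15.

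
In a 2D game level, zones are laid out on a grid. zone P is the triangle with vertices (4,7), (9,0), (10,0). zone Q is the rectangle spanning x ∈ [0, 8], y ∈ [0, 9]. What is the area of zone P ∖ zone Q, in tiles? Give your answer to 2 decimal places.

1.63

|zone P| = 3.5, |zone P∩zone Q| = 1.8667.
|zone P ∖ zone Q| = |zone P| − |zone P∩zone Q| = 3.5 − 1.8667 = 1.63.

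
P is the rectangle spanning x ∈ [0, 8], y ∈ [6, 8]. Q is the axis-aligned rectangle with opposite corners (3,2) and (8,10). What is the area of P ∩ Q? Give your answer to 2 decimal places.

|P∩Q|: x∈[3,8], y∈[6,8] → 5·2 = 10.

10.00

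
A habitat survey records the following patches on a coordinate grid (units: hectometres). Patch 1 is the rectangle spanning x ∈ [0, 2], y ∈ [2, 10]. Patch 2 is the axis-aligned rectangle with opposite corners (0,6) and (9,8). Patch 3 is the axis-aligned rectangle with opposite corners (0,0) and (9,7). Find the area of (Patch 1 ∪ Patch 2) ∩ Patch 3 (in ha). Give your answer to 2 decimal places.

The region (Patch 1 ∪ Patch 2) ∩ Patch 3 is the polygon with vertices (0,2), (0,6), (0,7), (9,7), (9,6), (2,6), (2,2).
By the shoelace formula its area is 17.00.

17.00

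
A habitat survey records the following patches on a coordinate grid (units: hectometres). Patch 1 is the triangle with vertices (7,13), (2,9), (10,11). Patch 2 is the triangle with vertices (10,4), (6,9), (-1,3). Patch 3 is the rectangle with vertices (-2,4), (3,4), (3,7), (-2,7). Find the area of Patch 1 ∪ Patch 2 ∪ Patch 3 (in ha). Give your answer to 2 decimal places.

By inclusion–exclusion:
Individual areas: |Patch 1| = 11, |Patch 2| = 29.5, |Patch 3| = 15.
|Patch 1∩Patch 2| = 0.
|Patch 1∩Patch 3| = 0.
|Patch 2∩Patch 3| = 3.4405.
|Patch 1∩Patch 2∩Patch 3| = 0.
|Patch 1 ∪ Patch 2 ∪ Patch 3| = 55.5 − 3.4405 + 0 = 52.06.

52.06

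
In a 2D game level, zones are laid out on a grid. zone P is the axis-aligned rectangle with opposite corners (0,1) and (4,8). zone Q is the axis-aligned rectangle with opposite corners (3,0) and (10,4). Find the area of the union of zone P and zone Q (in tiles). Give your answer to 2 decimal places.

By inclusion–exclusion:
Individual areas: |zone P| = 28, |zone Q| = 28.
|zone P∩zone Q|: x∈[3,4], y∈[1,4] → 1·3 = 3.
|zone P ∪ zone Q| = 56 − 3 = 53.00.

53.00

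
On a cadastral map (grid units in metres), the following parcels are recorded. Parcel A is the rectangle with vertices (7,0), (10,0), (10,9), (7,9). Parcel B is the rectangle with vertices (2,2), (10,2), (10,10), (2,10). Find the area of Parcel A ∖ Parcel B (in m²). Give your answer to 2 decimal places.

6.00

|Parcel A∩Parcel B|: x∈[7,10], y∈[2,9] → 3·7 = 21.
|Parcel A| = 27.
|Parcel A ∖ Parcel B| = |Parcel A| − |Parcel A∩Parcel B| = 27 − 21 = 6.00.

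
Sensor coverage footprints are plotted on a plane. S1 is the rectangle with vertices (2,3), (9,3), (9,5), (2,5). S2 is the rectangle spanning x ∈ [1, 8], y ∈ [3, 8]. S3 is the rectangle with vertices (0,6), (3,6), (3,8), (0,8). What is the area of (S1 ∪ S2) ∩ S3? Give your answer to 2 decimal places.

4.00

The region (S1 ∪ S2) ∩ S3 is the polygon with vertices (1,8), (3,8), (3,6), (1,6).
By the shoelace formula its area is 4.00.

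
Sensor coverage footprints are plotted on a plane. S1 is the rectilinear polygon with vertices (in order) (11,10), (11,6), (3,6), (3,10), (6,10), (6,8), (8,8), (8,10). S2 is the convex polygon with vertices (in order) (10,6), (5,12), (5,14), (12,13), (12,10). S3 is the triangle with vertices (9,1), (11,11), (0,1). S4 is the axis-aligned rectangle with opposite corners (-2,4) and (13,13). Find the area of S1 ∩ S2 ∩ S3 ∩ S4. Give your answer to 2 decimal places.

The intersection is the polygon with vertices (9.9,10), (10.8,10), (10,6), (8.06,8.328).
By the shoelace formula its area is 5.56.

5.56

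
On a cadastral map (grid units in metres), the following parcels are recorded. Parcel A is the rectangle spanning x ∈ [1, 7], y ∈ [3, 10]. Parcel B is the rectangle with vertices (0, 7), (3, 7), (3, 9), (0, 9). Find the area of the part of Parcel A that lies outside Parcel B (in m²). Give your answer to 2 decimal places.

|Parcel A∩Parcel B|: x∈[1,3], y∈[7,9] → 2·2 = 4.
|Parcel A| = 42.
|Parcel A ∖ Parcel B| = |Parcel A| − |Parcel A∩Parcel B| = 42 − 4 = 38.00.

38.00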